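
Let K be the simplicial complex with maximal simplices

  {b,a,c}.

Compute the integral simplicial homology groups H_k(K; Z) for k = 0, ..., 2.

Order the vertices as a < b < c. Listing each simplex with vertices in this order, K has dimension 2 with simplices:

  0-simplices (3): a, b, c
  1-simplices (3): ab, ac, bc
  2-simplices (1): abc

Hence C_0 ≅ Z^3, C_1 ≅ Z^3, C_2 ≅ Z^1.

Boundary ∂_1: C_1 → C_0 sends each edge [p,q] (with p < q) to q − p.
The 3×3 boundary matrix has rank 2 and Smith normal form diag(1,1).

Boundary ∂_2: C_2 → C_1 sends each 2-simplex [p,q,r] to [q,r] − [p,r] + [p,q]. For instance
  ∂abc = bc − ac + ab.
As a 3×1 matrix over Z this has rank 1, with invariant factors (1).

Computing H_k = (kernel of ∂_k) / (image of ∂_{k+1}):

  H_0: rank C_0 − rank ∂_1 = 3 − 2 = 1, and the invariant factors of ∂_1 are all 1, so H_0 ≅ Z.
  H_1: rank ker ∂_1 − rank ∂_2 = (3 − 2) − 1 = 0, and the invariant factors of ∂_2 are all 1, so H_1 ≅ 0.
  H_2: rank ker ∂_2 − rank ∂_3 = (1 − 1) − 0 = 0, and there is no ∂_3, so H_2 ≅ 0.

H_0 ≅ Z,  H_1 = 0,  H_2 = 0.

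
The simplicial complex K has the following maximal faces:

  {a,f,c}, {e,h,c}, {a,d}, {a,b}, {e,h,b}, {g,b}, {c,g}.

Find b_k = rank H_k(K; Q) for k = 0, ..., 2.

We work with the vertex ordering a < b < c < d < e < f < g < h. The simplices of K, each written with vertices in increasing order, are:

  0-simplices (8): a, b, c, d, e, f, g, h
  1-simplices (12): ab, ac, ad, af, be, bg, bh, ce, cf, cg, ch, eh
  2-simplices (3): acf, beh, ceh

giving chain groups C_0 ≅ Z^8, C_1 ≅ Z^12, C_2 ≅ Z^3.

∂_1: C_1 → C_0 sends each edge [p,q] (with p < q) to q − p. For instance
  ∂eh = h − e.
This gives a 8×12 integer matrix of rank 7; reducing to Smith normal form yields diagonal entries (1,1,1,1,1,1,1).

∂_2: C_2 → C_1 sends each 2-simplex [p,q,r] to [q,r] − [p,r] + [p,q]. For instance
  ∂ceh = eh − ch + ce,
  ∂acf = cf − af + ac.
As a 12×3 matrix over Z this has rank 3, with invariant factors (1,1,1).

Computing H_k = (kernel of ∂_k) / (image of ∂_{k+1}):

  H_0: rank C_0 − rank ∂_1 = 8 − 7 = 1, and the invariant factors of ∂_1 are all 1, so H_0 = Z.
  H_1: rank ker ∂_1 − rank ∂_2 = (12 − 7) − 3 = 2, and the invariant factors of ∂_2 are all 1, so H_1 = Z^2.
  H_2: rank ker ∂_2 − rank ∂_3 = (3 − 3) − 0 = 0, and there is no ∂_3, so H_2 = 0.

As a check, the Euler characteristic is 8 − 12 + 3 = -1, which agrees with 1 − 2 + 0 = -1.

Hence the Betti numbers are b_0 = 1, b_1 = 2, b_2 = 0.

b_0 = 1, b_1 = 2, b_2 = 0.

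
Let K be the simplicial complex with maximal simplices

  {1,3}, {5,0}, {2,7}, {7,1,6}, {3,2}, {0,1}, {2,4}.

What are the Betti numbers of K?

Take the total order 0 < 1 < 2 < 3 < 4 < 5 < 6 < 7 on the vertex set. Then K (dimension 2) consists of the simplices:

  0-simplices (8): [0], [1], [2], [3], [4], [5], [6], [7]
  1-simplices (9): [0,1], [0,5], [1,3], [1,6], [1,7], [2,3], [2,4], [2,7], [6,7]
  2-simplices (1): [1,6,7]

so the chain groups are C_0 ≅ Z^8, C_1 ≅ Z^9, C_2 ≅ Z^1.

Boundary ∂_1: C_1 → C_0 is given by ∂[p,q] = [q] − [p].
As a 8×9 matrix over Z this has rank 7, with invariant factors (1,1,1,1,1,1,1).

The boundary map ∂_2: C_2 → C_1 maps a triangle to the signed sum of its edges. For instance
  ∂[1,6,7] = [6,7] − [1,7] + [1,6].
The 9×1 boundary matrix has rank 1 and Smith normal form diag(1).

Now H_k = ker ∂_k / im ∂_{k+1}, so:

  H_0: rank C_0 − rank ∂_1 = 8 − 7 = 1, and the invariant factors of ∂_1 are all 1, so H_0 = Z.
  H_1: rank ker ∂_1 − rank ∂_2 = (9 − 7) − 1 = 1, and the invariant factors of ∂_2 are all 1, so H_1 = Z.
  H_2: rank ker ∂_2 − rank ∂_3 = (1 − 1) − 0 = 0, and there is no ∂_3, so H_2 = 0.

Hence the Betti numbers are b_0 = 1, b_1 = 1, b_2 = 0.

b_0 = 1, b_1 = 1, b_2 = 0.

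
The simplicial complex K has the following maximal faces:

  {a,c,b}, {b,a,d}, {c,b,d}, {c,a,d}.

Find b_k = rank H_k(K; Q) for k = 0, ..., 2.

b_0 = 1, b_1 = 0, b_2 = 1.

Order the vertices as a < b < c < d. Listing each simplex with vertices in this order, K has dimension 2 with simplices:

  0-simplices (4): a, b, c, d
  1-simplices (6): ab, ac, ad, bc, bd, cd
  2-simplices (4): abc, abd, acd, bcd

so the chain groups are C_0 ≅ Z^4, C_1 ≅ Z^6, C_2 ≅ Z^4.

∂_1: C_1 → C_0 sends each edge [p,q] (with p < q) to q − p. For instance
  ∂cd = d − c.
As a 4×6 matrix over Z this has rank 3, with invariant factors (1,1,1).

∂_2: C_2 → C_1 maps a triangle to the signed sum of its edges. For instance
  ∂abd = bd − ad + ab,
  ∂bcd = cd − bd + bc.
As a 6×4 matrix over Z this has rank 3, with invariant factors (1,1,1).

Reading off H_k = ker ∂_k / im ∂_{k+1}:

  H_0: rank C_0 − rank ∂_1 = 4 − 3 = 1, and the invariant factors of ∂_1 are all 1, so H_0 = Z.
  H_1: rank ker ∂_1 − rank ∂_2 = (6 − 3) − 3 = 0, and the invariant factors of ∂_2 are all 1, so H_1 = 0.
  H_2: rank ker ∂_2 − rank ∂_3 = (4 − 3) − 0 = 1, and there is no ∂_3, so H_2 = Z.

(K is a triangulation of the 2-sphere S^2.)

Hence the Betti numbers are b_0 = 1, b_1 = 0, b_2 = 1.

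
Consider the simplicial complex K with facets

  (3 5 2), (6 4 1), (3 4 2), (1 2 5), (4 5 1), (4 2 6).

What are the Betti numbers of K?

Fix the vertex order 1 < 2 < 3 < 4 < 5 < 6 and write every simplex with vertices in increasing order. Then dim K = 2 and the simplices of K are:

  0-simplices (6): [1], [2], [3], [4], [5], [6]
  1-simplices (12): [1,2], [1,4], [1,5], [1,6], [2,3], [2,4], [2,5], [2,6], [3,4], [3,5], [4,5], [4,6]
  2-simplices (6): [1,2,5], [1,4,5], [1,4,6], [2,3,4], [2,3,5], [2,4,6]

so the chain groups are C_0 ≅ Z^6, C_1 ≅ Z^12, C_2 ≅ Z^6.

The boundary map ∂_1: C_1 → C_0 sends each edge [p,q] (with p < q) to q − p.
The resulting 6×12 matrix has rank 5, and its Smith normal form has invariant factors (1,1,1,1,1).

∂_2: C_2 → C_1 acts by ∂[p,q,r] = [q,r] − [p,r] + [p,q]. For instance
  ∂[2,3,5] = [3,5] − [2,5] + [2,3],
  ∂[1,2,5] = [2,5] − [1,5] + [1,2].
This gives a 12×6 integer matrix of rank 6; reducing to Smith normal form yields diagonal entries (1,1,1,1,1,1).

Now H_k = ker ∂_k / im ∂_{k+1}, so:

  H_0: rank C_0 − rank ∂_1 = 6 − 5 = 1, and the invariant factors of ∂_1 are all 1, so H_0 = Z.
  H_1: rank ker ∂_1 − rank ∂_2 = (12 − 5) − 6 = 1, and the invariant factors of ∂_2 are all 1, so H_1 = Z.
  H_2: rank ker ∂_2 − rank ∂_3 = (6 − 6) − 0 = 0, and there is no ∂_3, so H_2 = 0.

As a check, the Euler characteristic is 6 − 12 + 6 = 0, which agrees with 1 − 1 + 0 = 0.

Hence the Betti numbers are b_0 = 1, b_1 = 1, b_2 = 0.

b_0 = 1, b_1 = 1, b_2 = 0.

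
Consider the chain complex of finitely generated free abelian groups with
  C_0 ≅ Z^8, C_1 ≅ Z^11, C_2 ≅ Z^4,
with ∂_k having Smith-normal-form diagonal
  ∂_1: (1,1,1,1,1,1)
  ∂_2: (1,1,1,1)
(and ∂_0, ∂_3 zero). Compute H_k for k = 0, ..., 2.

H_0: b_0 = 8 − 0 − 6 = 2; torsion from ∂_1 factors > 1: none. So H_0 = Z^2.
H_1: b_1 = 11 − 6 − 4 = 1; torsion from ∂_2 factors > 1: none. So H_1 = Z.
H_2: b_2 = 4 − 4 − 0 = 0; torsion from ∂_3 factors > 1: none. So H_2 = 0.

H_0 = Z^2,  H_1 = Z,  H_2 = 0.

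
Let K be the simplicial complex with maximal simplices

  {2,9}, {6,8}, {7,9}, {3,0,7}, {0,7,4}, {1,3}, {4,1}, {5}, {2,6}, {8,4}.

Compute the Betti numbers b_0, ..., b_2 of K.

Fix the vertex order 0 < 1 < 2 < 3 < 4 < 5 < 6 < 7 < 8 < 9 and write every simplex with vertices in increasing order. Then dim K = 2 and the simplices of K are:

  0-simplices (10): [0], [1], [2], [3], [4], [5], [6], [7], [8], [9]
  1-simplices (12): [0,3], [0,4], [0,7], [1,3], [1,4], [2,6], [2,9], [3,7], [4,7], [4,8], [6,8], [7,9]
  2-simplices (2): [0,3,7], [0,4,7]

giving chain groups C_0 ≅ Z^10, C_1 ≅ Z^12, C_2 ≅ Z^2.

Boundary ∂_1: C_1 → C_0 maps an edge to its endpoints' difference, ∂[p,q] = q − p. For instance
  ∂[3,7] = [7] − [3].
As a 10×12 matrix over Z this has rank 8, with invariant factors (1,1,1,1,1,1,1,1).

∂_2: C_2 → C_1 sends each 2-simplex [p,q,r] to [q,r] − [p,r] + [p,q]. For instance
  ∂[0,4,7] = [4,7] − [0,7] + [0,4],
  ∂[0,3,7] = [3,7] − [0,7] + [0,3].
This gives a 12×2 integer matrix of rank 2; reducing to Smith normal form yields diagonal entries (1,1).

Reading off H_k = ker ∂_k / im ∂_{k+1}:

  H_0: rank C_0 − rank ∂_1 = 10 − 8 = 2, and the invariant factors of ∂_1 are all 1, so H_0 = Z^2.
  H_1: rank ker ∂_1 − rank ∂_2 = (12 − 8) − 2 = 2, and the invariant factors of ∂_2 are all 1, so H_1 = Z^2.
  H_2: rank ker ∂_2 − rank ∂_3 = (2 − 2) − 0 = 0, and there is no ∂_3, so H_2 = 0.

Hence the Betti numbers are b_0 = 2, b_1 = 2, b_2 = 0.

b_0 = 2, b_1 = 2, b_2 = 0.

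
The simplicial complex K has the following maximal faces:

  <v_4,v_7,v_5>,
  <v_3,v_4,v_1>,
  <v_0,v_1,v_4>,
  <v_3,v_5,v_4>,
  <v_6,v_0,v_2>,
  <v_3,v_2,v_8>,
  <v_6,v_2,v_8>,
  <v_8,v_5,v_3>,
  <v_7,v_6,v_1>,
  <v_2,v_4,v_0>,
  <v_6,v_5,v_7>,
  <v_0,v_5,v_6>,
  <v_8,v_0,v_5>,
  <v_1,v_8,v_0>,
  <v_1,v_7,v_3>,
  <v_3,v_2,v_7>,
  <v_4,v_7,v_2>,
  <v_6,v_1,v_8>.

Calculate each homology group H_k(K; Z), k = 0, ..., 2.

H_0 = Z,  H_1 = Z ⊕ Z_2,  H_2 = 0.

Fix the vertex order v_0 < v_1 < v_2 < v_3 < v_4 < v_5 < v_6 < v_7 < v_8 and write every simplex with vertices in increasing order. Then dim K = 2 and the simplices of K are:

  0-simplices (9): [v_0], [v_1], [v_2], [v_3], [v_4], [v_5], [v_6], [v_7], [v_8]
  1-simplices (27): (27 of them)
  2-simplices (18): (18 of them)

giving chain groups C_0 ≅ Z^9, C_1 ≅ Z^27, C_2 ≅ Z^18.

∂_1: C_1 → C_0 is given by ∂[p,q] = [q] − [p]. For instance
  ∂[v_2,v_8] = [v_8] − [v_2].
The resulting 9×27 matrix has rank 8, and its Smith normal form has invariant factors (1,1,1,1,1,1,1,1).

Boundary ∂_2: C_2 → C_1 acts by ∂[p,q,r] = [q,r] − [p,r] + [p,q]. For instance
  ∂[v_3,v_5,v_8] = [v_5,v_8] − [v_3,v_8] + [v_3,v_5],
  ∂[v_2,v_3,v_7] = [v_3,v_7] − [v_2,v_7] + [v_2,v_3].
The resulting 27×18 matrix has rank 18, and its Smith normal form has invariant factors (1,1,1,1,1,1,1,1,1,1,1,1,1,1,1,1,1,2).

Computing H_k = (kernel of ∂_k) / (image of ∂_{k+1}):

  H_0: rank C_0 − rank ∂_1 = 9 − 8 = 1, and the invariant factors of ∂_1 are all 1, so H_0 ≅ Z.
  H_1: rank ker ∂_1 − rank ∂_2 = (27 − 8) − 18 = 1, and ∂_2 has invariant factor 2 > 1, so H_1 ≅ Z ⊕ Z_2.
  H_2: rank ker ∂_2 − rank ∂_3 = (18 − 18) − 0 = 0, and there is no ∂_3, so H_2 ≅ 0.

As a check, the Euler characteristic is 9 − 27 + 18 = 0, which agrees with 1 − 1 + 0 = 0.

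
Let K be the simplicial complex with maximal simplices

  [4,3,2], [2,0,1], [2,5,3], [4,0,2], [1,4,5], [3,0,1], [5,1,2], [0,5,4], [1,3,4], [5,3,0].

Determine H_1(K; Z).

Order the vertices as 0 < 1 < 2 < 3 < 4 < 5. Listing each simplex with vertices in this order, K has dimension 2 with simplices:

  0-simplices (6): [0], [1], [2], [3], [4], [5]
  1-simplices (15): [0,1], [0,2], [0,3], [0,4], [0,5], [1,2], [1,3], [1,4], [1,5], [2,3], [2,4], [2,5], [3,4], [3,5], [4,5]
  2-simplices (10): [0,1,2], [0,1,3], [0,2,4], [0,3,5], [0,4,5], [1,2,5], [1,3,4], [1,4,5], [2,3,4], [2,3,5]

Hence C_0 ≅ Z^6, C_1 ≅ Z^15, C_2 ≅ Z^10.

The boundary map ∂_1: C_1 → C_0 sends each edge [p,q] (with p < q) to q − p. For instance
  ∂[2,5] = [5] − [2].
The 6×15 boundary matrix has rank 5 and Smith normal form diag(1,1,1,1,1).

Boundary ∂_2: C_2 → C_1 maps a triangle to the signed sum of its edges. For instance
  ∂[1,4,5] = [4,5] − [1,5] + [1,4],
  ∂[1,3,4] = [3,4] − [1,4] + [1,3].
The resulting 15×10 matrix has rank 10, and its Smith normal form has invariant factors (1,1,1,1,1,1,1,1,1,2).

From H_k ≅ ker(∂_k) / im(∂_{k+1}) we obtain:

  H_1: rank ker ∂_1 − rank ∂_2 = (15 − 5) − 10 = 0, and ∂_2 has invariant factor 2 > 1, so H_1 ≅ Z/2.

H_1 ≅ Z/2.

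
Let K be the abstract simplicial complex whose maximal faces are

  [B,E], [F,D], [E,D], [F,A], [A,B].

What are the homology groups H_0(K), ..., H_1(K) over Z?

H_0 = Z,  H_1 = Z.

K has 5 vertices, 5 edges.
rank ∂_0 = 0, rank ∂_1 = 4 ⇒ b_0 = 5 − 0 − 4 = 1; all invariant factors of ∂_1 are 1 so no torsion. So H_0 ≅ Z.
rank ∂_1 = 4, rank ∂_2 = 0 ⇒ b_1 = 5 − 4 − 0 = 1. So H_1 ≅ Z.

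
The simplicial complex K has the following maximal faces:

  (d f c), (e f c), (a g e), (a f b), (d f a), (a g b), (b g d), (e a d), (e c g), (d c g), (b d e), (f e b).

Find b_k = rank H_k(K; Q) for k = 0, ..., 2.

We work with the vertex ordering a < b < c < d < e < f < g. The simplices of K, each written with vertices in increasing order, are:

  0-simplices (7): a, b, c, d, e, f, g
  1-simplices (18): ab, ad, ae, af, ag, bd, be, bf, bg, cd, ce, cf, cg, de, df, dg, ef, eg
  2-simplices (12): abf, abg, ade, adf, aeg, bde, bdg, bef, cdf, cdg, cef, ceg

so the chain groups are C_0 ≅ Z^7, C_1 ≅ Z^18, C_2 ≅ Z^12.

Boundary ∂_1: C_1 → C_0 maps an edge to its endpoints' difference, ∂[p,q] = q − p. For instance
  ∂ce = e − c.
As a 7×18 matrix over Z this has rank 6, with invariant factors (1,1,1,1,1,1).

The boundary map ∂_2: C_2 → C_1 acts by ∂[p,q,r] = [q,r] − [p,r] + [p,q]. For instance
  ∂adf = df − af + ad,
  ∂ceg = eg − cg + ce.
This gives a 18×12 integer matrix of rank 12; reducing to Smith normal form yields diagonal entries (1,1,1,1,1,1,1,1,1,1,1,2).

Reading off H_k = ker ∂_k / im ∂_{k+1}:

  H_0: rank C_0 − rank ∂_1 = 7 − 6 = 1, and the invariant factors of ∂_1 are all 1, so H_0 ≅ Z.
  H_1: rank ker ∂_1 − rank ∂_2 = (18 − 6) − 12 = 0, and ∂_2 has invariant factor 2 > 1, so H_1 ≅ Z/2Z.
  H_2: rank ker ∂_2 − rank ∂_3 = (12 − 12) − 0 = 0, and there is no ∂_3, so H_2 ≅ 0.

Hence the Betti numbers are b_0 = 1, b_1 = 0, b_2 = 0.

b_0 = 1, b_1 = 0, b_2 = 0.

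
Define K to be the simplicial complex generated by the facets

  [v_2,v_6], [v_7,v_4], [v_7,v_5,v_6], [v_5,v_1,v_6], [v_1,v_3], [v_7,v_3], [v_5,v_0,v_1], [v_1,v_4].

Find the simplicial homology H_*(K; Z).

H_0 ≅ Z,  H_1 ≅ Z^2,  H_2 = 0.

Take the total order v_0 < v_1 < v_2 < v_3 < v_4 < v_5 < v_6 < v_7 on the vertex set. Then K (dimension 2) consists of the simplices:

  0-simplices (8): [v_0], [v_1], [v_2], [v_3], [v_4], [v_5], [v_6], [v_7]
  1-simplices (12): [v_0,v_1], [v_0,v_5], [v_1,v_3], [v_1,v_4], [v_1,v_5], [v_1,v_6], [v_2,v_6], [v_3,v_7], [v_4,v_7], [v_5,v_6], [v_5,v_7], [v_6,v_7]
  2-simplices (3): [v_0,v_1,v_5], [v_1,v_5,v_6], [v_5,v_6,v_7]

so the chain groups are C_0 ≅ Z^8, C_1 ≅ Z^12, C_2 ≅ Z^3.

Boundary ∂_1: C_1 → C_0 maps an edge to its endpoints' difference, ∂[p,q] = q − p.
This gives a 8×12 integer matrix of rank 7; reducing to Smith normal form yields diagonal entries (1,1,1,1,1,1,1).

The boundary map ∂_2: C_2 → C_1 acts by ∂[p,q,r] = [q,r] − [p,r] + [p,q]. For instance
  ∂[v_1,v_5,v_6] = [v_5,v_6] − [v_1,v_6] + [v_1,v_5],
  ∂[v_0,v_1,v_5] = [v_1,v_5] − [v_0,v_5] + [v_0,v_1].
The resulting 12×3 matrix has rank 3, and its Smith normal form has invariant factors (1,1,1).

Reading off H_k = ker ∂_k / im ∂_{k+1}:

  H_0: rank C_0 − rank ∂_1 = 8 − 7 = 1, and the invariant factors of ∂_1 are all 1, so H_0 ≅ Z.
  H_1: rank ker ∂_1 − rank ∂_2 = (12 − 7) − 3 = 2, and the invariant factors of ∂_2 are all 1, so H_1 ≅ Z^2.
  H_2: rank ker ∂_2 − rank ∂_3 = (3 − 3) − 0 = 0, and there is no ∂_3, so H_2 ≅ 0.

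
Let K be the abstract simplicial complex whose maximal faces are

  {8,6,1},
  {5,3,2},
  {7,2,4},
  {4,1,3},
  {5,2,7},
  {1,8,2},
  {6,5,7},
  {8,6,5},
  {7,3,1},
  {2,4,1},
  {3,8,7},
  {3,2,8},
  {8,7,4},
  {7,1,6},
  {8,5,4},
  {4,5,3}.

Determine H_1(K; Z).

Take the total order 1 < 2 < 3 < 4 < 5 < 6 < 7 < 8 on the vertex set. Then K (dimension 2) consists of the simplices:

  0-simplices (8): [1], [2], [3], [4], [5], [6], [7], [8]
  1-simplices (24): (24 of them)
  2-simplices (16): [1,2,4], [1,2,8], [1,3,4], [1,3,7], [1,6,7], [1,6,8], [2,3,5], [2,3,8], [2,4,7], [2,5,7], [3,4,5], [3,7,8], [4,5,8], [4,7,8], [5,6,7], [5,6,8]

so the chain groups are C_0 ≅ Z^8, C_1 ≅ Z^24, C_2 ≅ Z^16.

The boundary map ∂_1: C_1 → C_0 is given by ∂[p,q] = [q] − [p]. For instance
  ∂[3,7] = [7] − [3].
As a 8×24 matrix over Z this has rank 7, with invariant factors (1,1,1,1,1,1,1).

Boundary ∂_2: C_2 → C_1 maps a triangle to the signed sum of its edges. For instance
  ∂[1,6,7] = [6,7] − [1,7] + [1,6],
  ∂[1,3,4] = [3,4] − [1,4] + [1,3].
As a 24×16 matrix over Z this has rank 15, with invariant factors (1,1,1,1,1,1,1,1,1,1,1,1,1,1,1).

Now H_k = ker ∂_k / im ∂_{k+1}, so:

  H_1: rank ker ∂_1 − rank ∂_2 = (24 − 7) − 15 = 2, and the invariant factors of ∂_2 are all 1, so H_1 = Z^2.

H_1 = Z^2.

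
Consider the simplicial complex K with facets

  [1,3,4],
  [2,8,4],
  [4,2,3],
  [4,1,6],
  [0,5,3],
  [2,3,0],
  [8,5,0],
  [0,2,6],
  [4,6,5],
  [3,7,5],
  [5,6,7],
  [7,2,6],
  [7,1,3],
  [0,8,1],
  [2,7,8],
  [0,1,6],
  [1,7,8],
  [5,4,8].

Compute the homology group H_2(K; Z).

H_2 ≅ Z.

We work with the vertex ordering 0 < 1 < 2 < 3 < 4 < 5 < 6 < 7 < 8. The simplices of K, each written with vertices in increasing order, are:

  0-simplices (9): [0], [1], [2], [3], [4], [5], [6], [7], [8]
  1-simplices (27): (27 of them)
  2-simplices (18): [0,1,6], [0,1,8], [0,2,3], [0,2,6], [0,3,5], [0,5,8], [1,3,4], [1,3,7], [1,4,6], [1,7,8], [2,3,4], [2,4,8], [2,6,7], [2,7,8], [3,5,7], [4,5,6], [4,5,8], [5,6,7]

so the chain groups are C_0 ≅ Z^9, C_1 ≅ Z^27, C_2 ≅ Z^18.

∂_1: C_1 → C_0 is given by ∂[p,q] = [q] − [p].
The 9×27 boundary matrix has rank 8 and Smith normal form diag(1,1,1,1,1,1,1,1).

Boundary ∂_2: C_2 → C_1 maps a triangle to the signed sum of its edges. For instance
  ∂[0,1,8] = [1,8] − [0,8] + [0,1],
  ∂[5,6,7] = [6,7] − [5,7] + [5,6].
As a 27×18 matrix over Z this has rank 17, with invariant factors (1,1,1,1,1,1,1,1,1,1,1,1,1,1,1,1,1).

From H_k ≅ ker(∂_k) / im(∂_{k+1}) we obtain:

  H_2: rank ker ∂_2 − rank ∂_3 = (18 − 17) − 0 = 1, and there is no ∂_3, so H_2 ≅ Z.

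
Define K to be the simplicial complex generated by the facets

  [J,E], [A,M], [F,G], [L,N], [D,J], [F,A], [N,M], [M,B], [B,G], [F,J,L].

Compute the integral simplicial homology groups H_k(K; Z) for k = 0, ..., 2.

H_0 = Z,  H_1 = Z^2,  H_2 = 0.

Fix the vertex order A < B < D < E < F < G < J < L < M < N and write every simplex with vertices in increasing order. Then dim K = 2 and the simplices of K are:

  0-simplices (10): A, B, D, E, F, G, J, L, M, N
  1-simplices (12): AF, AM, BG, BM, DJ, EJ, FG, FJ, FL, JL, LN, MN
  2-simplices (1): FJL

giving chain groups C_0 ≅ Z^10, C_1 ≅ Z^12, C_2 ≅ Z^1.

∂_1: C_1 → C_0 is given by ∂[p,q] = [q] − [p]. For instance
  ∂JL = L − J.
The resulting 10×12 matrix has rank 9, and its Smith normal form has invariant factors (1,1,1,1,1,1,1,1,1).

The boundary map ∂_2: C_2 → C_1 acts by ∂[p,q,r] = [q,r] − [p,r] + [p,q]. For instance
  ∂FJL = JL − FL + FJ.
The 12×1 boundary matrix has rank 1 and Smith normal form diag(1).

Computing H_k = (kernel of ∂_k) / (image of ∂_{k+1}):

  H_0: rank C_0 − rank ∂_1 = 10 − 9 = 1, and the invariant factors of ∂_1 are all 1, so H_0 ≅ Z.
  H_1: rank ker ∂_1 − rank ∂_2 = (12 − 9) − 1 = 2, and the invariant factors of ∂_2 are all 1, so H_1 ≅ Z^2.
  H_2: rank ker ∂_2 − rank ∂_3 = (1 − 1) − 0 = 0, and there is no ∂_3, so H_2 ≅ 0.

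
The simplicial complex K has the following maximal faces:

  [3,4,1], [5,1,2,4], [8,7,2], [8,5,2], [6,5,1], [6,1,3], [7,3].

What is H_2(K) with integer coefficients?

Take the total order 1 < 2 < 3 < 4 < 5 < 6 < 7 < 8 on the vertex set. Then K (dimension 3) consists of the simplices:

  0-simplices (8): [1], [2], [3], [4], [5], [6], [7], [8]
  1-simplices (16): [1,2], [1,3], [1,4], [1,5], [1,6], [2,4], [2,5], [2,7], [2,8], [3,4], [3,6], [3,7], [4,5], [5,6], [5,8], [7,8]
  2-simplices (9): [1,2,4], [1,2,5], [1,3,4], [1,3,6], [1,4,5], [1,5,6], [2,4,5], [2,5,8], [2,7,8]
  3-simplices (1): [1,2,4,5]

giving chain groups C_0 ≅ Z^8, C_1 ≅ Z^16, C_2 ≅ Z^9, C_3 ≅ Z^1.

The boundary map ∂_1: C_1 → C_0 is given by ∂[p,q] = [q] − [p].
This gives a 8×16 integer matrix of rank 7; reducing to Smith normal form yields diagonal entries (1,1,1,1,1,1,1).

Boundary ∂_2: C_2 → C_1 acts by ∂[p,q,r] = [q,r] − [p,r] + [p,q]. For instance
  ∂[1,3,6] = [3,6] − [1,6] + [1,3],
  ∂[1,2,5] = [2,5] − [1,5] + [1,2].
The 16×9 boundary matrix has rank 8 and Smith normal form diag(1,1,1,1,1,1,1,1).

The boundary map ∂_3: C_3 → C_2 sends each 3-simplex σ to the alternating sum Σ_i (−1)^i (σ with its i-th vertex removed). For instance
  ∂[1,2,4,5] = [2,4,5] − [1,4,5] + [1,2,5] − [1,2,4].
This gives a 9×1 integer matrix of rank 1; reducing to Smith normal form yields diagonal entries (1).

Reading off H_k = ker ∂_k / im ∂_{k+1}:

  H_2: rank ker ∂_2 − rank ∂_3 = (9 − 8) − 1 = 0, and the invariant factors of ∂_3 are all 1, so H_2 = 0.

H_2 ≅ 0.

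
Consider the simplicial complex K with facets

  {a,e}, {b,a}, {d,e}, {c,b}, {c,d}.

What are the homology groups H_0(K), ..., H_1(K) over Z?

Order the vertices as a < b < c < d < e. Listing each simplex with vertices in this order, K has dimension 1 with simplices:

  0-simplices (5): a, b, c, d, e
  1-simplices (5): ab, ae, bc, cd, de

so the chain groups are C_0 ≅ Z^5, C_1 ≅ Z^5.

The boundary map ∂_1: C_1 → C_0 sends each edge [p,q] (with p < q) to q − p. For instance
  ∂bc = c − b.
As a 5×5 matrix over Z this has rank 4, with invariant factors (1,1,1,1).

Computing H_k = (kernel of ∂_k) / (image of ∂_{k+1}):

  H_0: rank C_0 − rank ∂_1 = 5 − 4 = 1, and the invariant factors of ∂_1 are all 1, so H_0 ≅ Z.
  H_1: rank ker ∂_1 − rank ∂_2 = (5 − 4) − 0 = 1, and there is no ∂_2, so H_1 ≅ Z.

As a check, the Euler characteristic is 5 − 5 = 0, which agrees with 1 − 1 = 0.
(K is a triangulation of the circle S^1.)

H_0 = Z,  H_1 = Z.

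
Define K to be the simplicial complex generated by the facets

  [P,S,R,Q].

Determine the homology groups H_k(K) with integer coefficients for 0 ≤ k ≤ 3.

We work with the vertex ordering P < Q < R < S. The simplices of K, each written with vertices in increasing order, are:

  0-simplices (4): P, Q, R, S
  1-simplices (6): PQ, PR, PS, QR, QS, RS
  2-simplices (4): PQR, PQS, PRS, QRS
  3-simplices (1): PQRS

giving chain groups C_0 ≅ Z^4, C_1 ≅ Z^6, C_2 ≅ Z^4, C_3 ≅ Z^1.

∂_1: C_1 → C_0 maps an edge to its endpoints' difference, ∂[p,q] = q − p. For instance
  ∂PR = R − P.
The resulting 4×6 matrix has rank 3, and its Smith normal form has invariant factors (1,1,1).

Boundary ∂_2: C_2 → C_1 acts by ∂[p,q,r] = [q,r] − [p,r] + [p,q]. For instance
  ∂PQR = QR − PR + PQ,
  ∂PQS = QS − PS + PQ.
As a 6×4 matrix over Z this has rank 3, with invariant factors (1,1,1).

Boundary ∂_3: C_3 → C_2 sends each 3-simplex σ to the alternating sum Σ_i (−1)^i (σ with its i-th vertex removed). For instance
  ∂PQRS = QRS − PRS + PQS − PQR.
The resulting 4×1 matrix has rank 1, and its Smith normal form has invariant factors (1).

Computing H_k = (kernel of ∂_k) / (image of ∂_{k+1}):

  H_0: rank C_0 − rank ∂_1 = 4 − 3 = 1, and the invariant factors of ∂_1 are all 1, so H_0 ≅ Z.
  H_1: rank ker ∂_1 − rank ∂_2 = (6 − 3) − 3 = 0, and the invariant factors of ∂_2 are all 1, so H_1 ≅ 0.
  H_2: rank ker ∂_2 − rank ∂_3 = (4 − 3) − 1 = 0, and the invariant factors of ∂_3 are all 1, so H_2 ≅ 0.
  H_3: rank ker ∂_3 − rank ∂_4 = (1 − 1) − 0 = 0, and there is no ∂_4, so H_3 ≅ 0.

(K is a triangulation of the 3-simplex.)

H_0 = Z,  H_1 = 0,  H_2 = 0,  H_3 = 0.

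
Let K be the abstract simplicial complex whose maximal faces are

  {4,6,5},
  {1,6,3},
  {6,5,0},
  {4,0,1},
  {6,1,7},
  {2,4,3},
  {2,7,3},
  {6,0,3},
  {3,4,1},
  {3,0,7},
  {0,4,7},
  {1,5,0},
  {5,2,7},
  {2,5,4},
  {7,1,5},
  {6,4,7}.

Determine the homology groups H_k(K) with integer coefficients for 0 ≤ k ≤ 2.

Fix the vertex order 0 < 1 < 2 < 3 < 4 < 5 < 6 < 7 and write every simplex with vertices in increasing order. Then dim K = 2 and the simplices of K are:

  0-simplices (8): [0], [1], [2], [3], [4], [5], [6], [7]
  1-simplices (24): (24 of them)
  2-simplices (16): [0,1,4], [0,1,5], [0,3,6], [0,3,7], [0,4,7], [0,5,6], [1,3,4], [1,3,6], [1,5,7], [1,6,7], [2,3,4], [2,3,7], [2,4,5], [2,5,7], [4,5,6], [4,6,7]

so the chain groups are C_0 ≅ Z^8, C_1 ≅ Z^24, C_2 ≅ Z^16.

Boundary ∂_1: C_1 → C_0 is given by ∂[p,q] = [q] − [p]. For instance
  ∂[0,7] = [7] − [0].
The 8×24 boundary matrix has rank 7 and Smith normal form diag(1,1,1,1,1,1,1).

Boundary ∂_2: C_2 → C_1 sends each 2-simplex [p,q,r] to [q,r] − [p,r] + [p,q]. For instance
  ∂[1,3,6] = [3,6] − [1,6] + [1,3],
  ∂[0,3,6] = [3,6] − [0,6] + [0,3].
The 24×16 boundary matrix has rank 15 and Smith normal form diag(1,1,1,1,1,1,1,1,1,1,1,1,1,1,1).

From H_k ≅ ker(∂_k) / im(∂_{k+1}) we obtain:

  H_0: rank C_0 − rank ∂_1 = 8 − 7 = 1, and the invariant factors of ∂_1 are all 1, so H_0 = Z.
  H_1: rank ker ∂_1 − rank ∂_2 = (24 − 7) − 15 = 2, and the invariant factors of ∂_2 are all 1, so H_1 = Z^2.
  H_2: rank ker ∂_2 − rank ∂_3 = (16 − 15) − 0 = 1, and there is no ∂_3, so H_2 = Z.

As a check, the Euler characteristic is 8 − 24 + 16 = 0, which agrees with 1 − 2 + 1 = 0.

H_0 = Z,  H_1 = Z^2,  H_2 = Z.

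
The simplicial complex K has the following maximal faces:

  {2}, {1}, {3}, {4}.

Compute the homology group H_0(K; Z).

H_0 ≅ Z^4.

K has 4 vertices.
rank ∂_0 = 0, rank ∂_1 = 0 ⇒ b_0 = 4 − 0 − 0 = 4. So H_0 = Z^4.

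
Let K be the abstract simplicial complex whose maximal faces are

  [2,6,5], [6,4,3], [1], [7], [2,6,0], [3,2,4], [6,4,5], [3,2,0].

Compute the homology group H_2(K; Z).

Fix the vertex order 0 < 1 < 2 < 3 < 4 < 5 < 6 < 7 and write every simplex with vertices in increasing order. Then dim K = 2 and the simplices of K are:

  0-simplices (8): [0], [1], [2], [3], [4], [5], [6], [7]
  1-simplices (12): [0,2], [0,3], [0,6], [2,3], [2,4], [2,5], [2,6], [3,4], [3,6], [4,5], [4,6], [5,6]
  2-simplices (6): [0,2,3], [0,2,6], [2,3,4], [2,5,6], [3,4,6], [4,5,6]

Hence C_0 ≅ Z^8, C_1 ≅ Z^12, C_2 ≅ Z^6.

∂_1: C_1 → C_0 maps an edge to its endpoints' difference, ∂[p,q] = q − p.
As a 8×12 matrix over Z this has rank 5, with invariant factors (1,1,1,1,1).

Boundary ∂_2: C_2 → C_1 sends each 2-simplex [p,q,r] to [q,r] − [p,r] + [p,q]. For instance
  ∂[3,4,6] = [4,6] − [3,6] + [3,4],
  ∂[4,5,6] = [5,6] − [4,6] + [4,5].
As a 12×6 matrix over Z this has rank 6, with invariant factors (1,1,1,1,1,1).

Now H_k = ker ∂_k / im ∂_{k+1}, so:

  H_2: rank ker ∂_2 − rank ∂_3 = (6 − 6) − 0 = 0, and there is no ∂_3, so H_2 ≅ 0.

H_2 ≅ 0.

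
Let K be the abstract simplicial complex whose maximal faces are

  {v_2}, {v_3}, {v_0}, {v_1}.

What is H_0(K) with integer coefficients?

H_0 ≅ Z^4.

We work with the vertex ordering v_0 < v_1 < v_2 < v_3. The simplices of K, each written with vertices in increasing order, are:

  0-simplices (4): [v_0], [v_1], [v_2], [v_3]

so the chain groups are C_0 ≅ Z^4.

From H_k ≅ ker(∂_k) / im(∂_{k+1}) we obtain:

  H_0: rank C_0 − rank ∂_1 = 4 − 0 = 4, and there is no ∂_1, so H_0 = Z^4.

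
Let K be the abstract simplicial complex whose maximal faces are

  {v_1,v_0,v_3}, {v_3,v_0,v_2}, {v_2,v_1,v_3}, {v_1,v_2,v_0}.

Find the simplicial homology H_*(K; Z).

H_0 = Z,  H_1 = 0,  H_2 = Z.

Take the total order v_0 < v_1 < v_2 < v_3 on the vertex set. Then K (dimension 2) consists of the simplices:

  0-simplices (4): [v_0], [v_1], [v_2], [v_3]
  1-simplices (6): [v_0,v_1], [v_0,v_2], [v_0,v_3], [v_1,v_2], [v_1,v_3], [v_2,v_3]
  2-simplices (4): [v_0,v_1,v_2], [v_0,v_1,v_3], [v_0,v_2,v_3], [v_1,v_2,v_3]

giving chain groups C_0 ≅ Z^4, C_1 ≅ Z^6, C_2 ≅ Z^4.

The boundary map ∂_1: C_1 → C_0 is given by ∂[p,q] = [q] − [p]. For instance
  ∂[v_2,v_3] = [v_3] − [v_2].
The resulting 4×6 matrix has rank 3, and its Smith normal form has invariant factors (1,1,1).

The boundary map ∂_2: C_2 → C_1 sends each 2-simplex [p,q,r] to [q,r] − [p,r] + [p,q]. For instance
  ∂[v_0,v_1,v_3] = [v_1,v_3] − [v_0,v_3] + [v_0,v_1],
  ∂[v_0,v_1,v_2] = [v_1,v_2] − [v_0,v_2] + [v_0,v_1].
The resulting 6×4 matrix has rank 3, and its Smith normal form has invariant factors (1,1,1).

Now H_k = ker ∂_k / im ∂_{k+1}, so:

  H_0: rank C_0 − rank ∂_1 = 4 − 3 = 1, and the invariant factors of ∂_1 are all 1, so H_0 ≅ Z.
  H_1: rank ker ∂_1 − rank ∂_2 = (6 − 3) − 3 = 0, and the invariant factors of ∂_2 are all 1, so H_1 ≅ 0.
  H_2: rank ker ∂_2 − rank ∂_3 = (4 − 3) − 0 = 1, and there is no ∂_3, so H_2 ≅ Z.

(K is a triangulation of the 2-sphere S^2.)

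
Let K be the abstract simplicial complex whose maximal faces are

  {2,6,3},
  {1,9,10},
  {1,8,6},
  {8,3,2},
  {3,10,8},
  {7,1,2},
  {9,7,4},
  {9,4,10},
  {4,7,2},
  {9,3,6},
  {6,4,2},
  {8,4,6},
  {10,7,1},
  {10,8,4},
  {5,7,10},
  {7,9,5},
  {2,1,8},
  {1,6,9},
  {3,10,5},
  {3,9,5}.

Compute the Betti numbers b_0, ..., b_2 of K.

b_0 = 1, b_1 = 1, b_2 = 0.

We work with the vertex ordering 1 < 2 < 3 < 4 < 5 < 6 < 7 < 8 < 9 < 10. The simplices of K, each written with vertices in increasing order, are:

  0-simplices (10): [1], [2], [3], [4], [5], [6], [7], [8], [9], [10]
  1-simplices (30): (30 of them)
  2-simplices (20): (20 of them)

so the chain groups are C_0 ≅ Z^10, C_1 ≅ Z^30, C_2 ≅ Z^20.

Boundary ∂_1: C_1 → C_0 maps an edge to its endpoints' difference, ∂[p,q] = q − p. For instance
  ∂[1,7] = [7] − [1].
The resulting 10×30 matrix has rank 9, and its Smith normal form has invariant factors (1,1,1,1,1,1,1,1,1).

∂_2: C_2 → C_1 maps a triangle to the signed sum of its edges. For instance
  ∂[1,6,9] = [6,9] − [1,9] + [1,6],
  ∂[2,3,6] = [3,6] − [2,6] + [2,3].
The resulting 30×20 matrix has rank 20, and its Smith normal form has invariant factors (1,1,1,1,1,1,1,1,1,1,1,1,1,1,1,1,1,1,1,2).

From H_k ≅ ker(∂_k) / im(∂_{k+1}) we obtain:

  H_0: rank C_0 − rank ∂_1 = 10 − 9 = 1, and the invariant factors of ∂_1 are all 1, so H_0 ≅ Z.
  H_1: rank ker ∂_1 − rank ∂_2 = (30 − 9) − 20 = 1, and ∂_2 has invariant factor 2 > 1, so H_1 ≅ Z × Z/2.
  H_2: rank ker ∂_2 − rank ∂_3 = (20 − 20) − 0 = 0, and there is no ∂_3, so H_2 ≅ 0.

Hence the Betti numbers are b_0 = 1, b_1 = 1, b_2 = 0.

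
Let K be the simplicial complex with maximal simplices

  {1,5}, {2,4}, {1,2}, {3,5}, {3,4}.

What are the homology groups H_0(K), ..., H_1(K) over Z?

Fix the vertex order 1 < 2 < 3 < 4 < 5 and write every simplex with vertices in increasing order. Then dim K = 1 and the simplices of K are:

  0-simplices (5): [1], [2], [3], [4], [5]
  1-simplices (5): [1,2], [1,5], [2,4], [3,4], [3,5]

Hence C_0 ≅ Z^5, C_1 ≅ Z^5.

Boundary ∂_1: C_1 → C_0 maps an edge to its endpoints' difference, ∂[p,q] = q − p.
This gives a 5×5 integer matrix of rank 4; reducing to Smith normal form yields diagonal entries (1,1,1,1).

Now H_k = ker ∂_k / im ∂_{k+1}, so:

  H_0: rank C_0 − rank ∂_1 = 5 − 4 = 1, and the invariant factors of ∂_1 are all 1, so H_0 = Z.
  H_1: rank ker ∂_1 − rank ∂_2 = (5 − 4) − 0 = 1, and there is no ∂_2, so H_1 = Z.

H_0 ≅ Z,  H_1 ≅ Z.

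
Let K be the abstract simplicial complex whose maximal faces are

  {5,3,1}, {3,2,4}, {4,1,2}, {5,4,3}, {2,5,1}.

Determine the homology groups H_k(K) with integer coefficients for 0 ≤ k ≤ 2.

H_0 = Z,  H_1 = Z,  H_2 = 0.

Fix the vertex order 1 < 2 < 3 < 4 < 5 and write every simplex with vertices in increasing order. Then dim K = 2 and the simplices of K are:

  0-simplices (5): [1], [2], [3], [4], [5]
  1-simplices (10): [1,2], [1,3], [1,4], [1,5], [2,3], [2,4], [2,5], [3,4], [3,5], [4,5]
  2-simplices (5): [1,2,4], [1,2,5], [1,3,5], [2,3,4], [3,4,5]

giving chain groups C_0 ≅ Z^5, C_1 ≅ Z^10, C_2 ≅ Z^5.

The boundary map ∂_1: C_1 → C_0 sends each edge [p,q] (with p < q) to q − p. For instance
  ∂[3,5] = [5] − [3].
As a 5×10 matrix over Z this has rank 4, with invariant factors (1,1,1,1).

The boundary map ∂_2: C_2 → C_1 acts by ∂[p,q,r] = [q,r] − [p,r] + [p,q]. For instance
  ∂[3,4,5] = [4,5] − [3,5] + [3,4],
  ∂[1,2,5] = [2,5] − [1,5] + [1,2].
The resulting 10×5 matrix has rank 5, and its Smith normal form has invariant factors (1,1,1,1,1).

Reading off H_k = ker ∂_k / im ∂_{k+1}:

  H_0: rank C_0 − rank ∂_1 = 5 − 4 = 1, and the invariant factors of ∂_1 are all 1, so H_0 ≅ Z.
  H_1: rank ker ∂_1 − rank ∂_2 = (10 − 4) − 5 = 1, and the invariant factors of ∂_2 are all 1, so H_1 ≅ Z.
  H_2: rank ker ∂_2 − rank ∂_3 = (5 − 5) − 0 = 0, and there is no ∂_3, so H_2 ≅ 0.

(K is a triangulation of the Möbius band.)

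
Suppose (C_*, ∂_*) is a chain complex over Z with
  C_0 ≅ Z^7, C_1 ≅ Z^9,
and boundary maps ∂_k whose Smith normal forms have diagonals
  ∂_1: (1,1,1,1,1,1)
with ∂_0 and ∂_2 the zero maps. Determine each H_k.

H_0 = Z,  H_1 = Z^3.

H_0: b_0 = 7 − 0 − 6 = 1; torsion from ∂_1 factors > 1: none. So H_0 = Z.
H_1: b_1 = 9 − 6 − 0 = 3; torsion from ∂_2 factors > 1: none. So H_1 = Z^3.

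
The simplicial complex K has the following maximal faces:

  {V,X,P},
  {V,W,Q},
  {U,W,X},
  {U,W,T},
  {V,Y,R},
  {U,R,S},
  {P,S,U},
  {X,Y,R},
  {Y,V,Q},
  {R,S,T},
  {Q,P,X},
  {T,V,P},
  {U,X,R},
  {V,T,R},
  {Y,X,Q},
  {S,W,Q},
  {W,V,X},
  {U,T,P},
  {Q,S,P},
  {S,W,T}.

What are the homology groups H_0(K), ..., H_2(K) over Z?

H_0 ≅ Z,  H_1 ≅ Z ⊕ Z/2,  H_2 = 0.

K has 10 vertices, 30 edges, 20 triangles.
rank ∂_0 = 0, rank ∂_1 = 9 ⇒ b_0 = 10 − 0 − 9 = 1; all invariant factors of ∂_1 are 1 so no torsion. So H_0 = Z.
rank ∂_1 = 9, rank ∂_2 = 20 ⇒ b_1 = 30 − 9 − 20 = 1; ∂_2 has invariant factor(s) [2] giving torsion. So H_1 = Z ⊕ Z/2.
rank ∂_2 = 20, rank ∂_3 = 0 ⇒ b_2 = 20 − 20 − 0 = 0. So H_2 = 0.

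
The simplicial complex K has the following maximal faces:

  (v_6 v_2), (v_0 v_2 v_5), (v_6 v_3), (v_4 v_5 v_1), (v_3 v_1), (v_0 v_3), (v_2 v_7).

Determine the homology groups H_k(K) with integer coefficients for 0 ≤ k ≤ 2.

Order the vertices as v_0 < v_1 < v_2 < v_3 < v_4 < v_5 < v_6 < v_7. Listing each simplex with vertices in this order, K has dimension 2 with simplices:

  0-simplices (8): [v_0], [v_1], [v_2], [v_3], [v_4], [v_5], [v_6], [v_7]
  1-simplices (11): [v_0,v_2], [v_0,v_3], [v_0,v_5], [v_1,v_3], [v_1,v_4], [v_1,v_5], [v_2,v_5], [v_2,v_6], [v_2,v_7], [v_3,v_6], [v_4,v_5]
  2-simplices (2): [v_0,v_2,v_5], [v_1,v_4,v_5]

Hence C_0 ≅ Z^8, C_1 ≅ Z^11, C_2 ≅ Z^2.

Boundary ∂_1: C_1 → C_0 maps an edge to its endpoints' difference, ∂[p,q] = q − p. For instance
  ∂[v_2,v_6] = [v_6] − [v_2].
This gives a 8×11 integer matrix of rank 7; reducing to Smith normal form yields diagonal entries (1,1,1,1,1,1,1).

The boundary map ∂_2: C_2 → C_1 sends each 2-simplex [p,q,r] to [q,r] − [p,r] + [p,q]. For instance
  ∂[v_1,v_4,v_5] = [v_4,v_5] − [v_1,v_5] + [v_1,v_4],
  ∂[v_0,v_2,v_5] = [v_2,v_5] − [v_0,v_5] + [v_0,v_2].
This gives a 11×2 integer matrix of rank 2; reducing to Smith normal form yields diagonal entries (1,1).

Computing H_k = (kernel of ∂_k) / (image of ∂_{k+1}):

  H_0: rank C_0 − rank ∂_1 = 8 − 7 = 1, and the invariant factors of ∂_1 are all 1, so H_0 ≅ Z.
  H_1: rank ker ∂_1 − rank ∂_2 = (11 − 7) − 2 = 2, and the invariant factors of ∂_2 are all 1, so H_1 ≅ Z^2.
  H_2: rank ker ∂_2 − rank ∂_3 = (2 − 2) − 0 = 0, and there is no ∂_3, so H_2 ≅ 0.

As a check, the Euler characteristic is 8 − 11 + 2 = -1, which agrees with 1 − 2 + 0 = -1.

H_0 = Z,  H_1 = Z^2,  H_2 = 0.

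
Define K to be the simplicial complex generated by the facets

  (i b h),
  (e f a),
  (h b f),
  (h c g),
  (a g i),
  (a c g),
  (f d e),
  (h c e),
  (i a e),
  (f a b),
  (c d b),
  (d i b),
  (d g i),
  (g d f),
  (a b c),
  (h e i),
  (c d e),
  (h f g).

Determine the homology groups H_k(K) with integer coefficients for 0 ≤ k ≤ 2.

K has 9 vertices, 27 edges, 18 triangles.
rank ∂_0 = 0, rank ∂_1 = 8 ⇒ b_0 = 9 − 0 − 8 = 1; all invariant factors of ∂_1 are 1 so no torsion. So H_0 ≅ Z.
rank ∂_1 = 8, rank ∂_2 = 17 ⇒ b_1 = 27 − 8 − 17 = 2; all invariant factors of ∂_2 are 1 so no torsion. So H_1 ≅ Z^2.
rank ∂_2 = 17, rank ∂_3 = 0 ⇒ b_2 = 18 − 17 − 0 = 1. So H_2 ≅ Z.

H_0 ≅ Z,  H_1 ≅ Z^2,  H_2 ≅ Z.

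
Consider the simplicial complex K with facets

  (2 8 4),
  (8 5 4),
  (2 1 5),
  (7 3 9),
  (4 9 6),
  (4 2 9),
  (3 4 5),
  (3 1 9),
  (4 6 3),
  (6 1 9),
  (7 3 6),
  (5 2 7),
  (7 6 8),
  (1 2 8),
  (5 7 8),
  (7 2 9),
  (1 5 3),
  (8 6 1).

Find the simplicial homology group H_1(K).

Order the vertices as 1 < 2 < 3 < 4 < 5 < 6 < 7 < 8 < 9. Listing each simplex with vertices in this order, K has dimension 2 with simplices:

  0-simplices (9): [1], [2], [3], [4], [5], [6], [7], [8], [9]
  1-simplices (27): (27 of them)
  2-simplices (18): [1,2,5], [1,2,8], [1,3,5], [1,3,9], [1,6,8], [1,6,9], [2,4,8], [2,4,9], [2,5,7], [2,7,9], [3,4,5], [3,4,6], [3,6,7], [3,7,9], [4,5,8], [4,6,9], [5,7,8], [6,7,8]

giving chain groups C_0 ≅ Z^9, C_1 ≅ Z^27, C_2 ≅ Z^18.

Boundary ∂_1: C_1 → C_0 is given by ∂[p,q] = [q] − [p].
The resulting 9×27 matrix has rank 8, and its Smith normal form has invariant factors (1,1,1,1,1,1,1,1).

Boundary ∂_2: C_2 → C_1 maps a triangle to the signed sum of its edges. For instance
  ∂[5,7,8] = [7,8] − [5,8] + [5,7],
  ∂[1,3,9] = [3,9] − [1,9] + [1,3].
This gives a 27×18 integer matrix of rank 18; reducing to Smith normal form yields diagonal entries (1,1,1,1,1,1,1,1,1,1,1,1,1,1,1,1,1,2).

Reading off H_k = ker ∂_k / im ∂_{k+1}:

  H_1: rank ker ∂_1 − rank ∂_2 = (27 − 8) − 18 = 1, and ∂_2 has invariant factor 2 > 1, so H_1 ≅ Z ⊕ Z_2.

(K is a triangulation of the Klein bottle.)

H_1 ≅ Z ⊕ Z_2.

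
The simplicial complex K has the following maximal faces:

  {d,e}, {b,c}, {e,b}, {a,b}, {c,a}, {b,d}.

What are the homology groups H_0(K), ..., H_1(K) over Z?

We work with the vertex ordering a < b < c < d < e. The simplices of K, each written with vertices in increasing order, are:

  0-simplices (5): a, b, c, d, e
  1-simplices (6): ab, ac, bc, bd, be, de

so the chain groups are C_0 ≅ Z^5, C_1 ≅ Z^6.

Boundary ∂_1: C_1 → C_0 is given by ∂[p,q] = [q] − [p]. For instance
  ∂be = e − b.
The 5×6 boundary matrix has rank 4 and Smith normal form diag(1,1,1,1).

Now H_k = ker ∂_k / im ∂_{k+1}, so:

  H_0: rank C_0 − rank ∂_1 = 5 − 4 = 1, and the invariant factors of ∂_1 are all 1, so H_0 = Z.
  H_1: rank ker ∂_1 − rank ∂_2 = (6 − 4) − 0 = 2, and there is no ∂_2, so H_1 = Z^2.

H_0 ≅ Z,  H_1 ≅ Z^2.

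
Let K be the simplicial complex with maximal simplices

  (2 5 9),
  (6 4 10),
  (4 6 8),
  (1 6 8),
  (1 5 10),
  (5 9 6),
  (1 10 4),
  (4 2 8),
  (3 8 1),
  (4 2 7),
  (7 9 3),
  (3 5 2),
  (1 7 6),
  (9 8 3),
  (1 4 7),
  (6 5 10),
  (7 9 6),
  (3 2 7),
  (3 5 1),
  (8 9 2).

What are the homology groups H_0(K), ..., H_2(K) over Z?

H_0 = Z,  H_1 = Z ⊕ Z/2,  H_2 = 0.

Fix the vertex order 1 < 2 < 3 < 4 < 5 < 6 < 7 < 8 < 9 < 10 and write every simplex with vertices in increasing order. Then dim K = 2 and the simplices of K are:

  0-simplices (10): [1], [2], [3], [4], [5], [6], [7], [8], [9], [10]
  1-simplices (30): (30 of them)
  2-simplices (20): (20 of them)

Hence C_0 ≅ Z^10, C_1 ≅ Z^30, C_2 ≅ Z^20.

∂_1: C_1 → C_0 is given by ∂[p,q] = [q] − [p].
As a 10×30 matrix over Z this has rank 9, with invariant factors (1,1,1,1,1,1,1,1,1).

Boundary ∂_2: C_2 → C_1 maps a triangle to the signed sum of its edges. For instance
  ∂[3,8,9] = [8,9] − [3,9] + [3,8],
  ∂[2,4,8] = [4,8] − [2,8] + [2,4].
This gives a 30×20 integer matrix of rank 20; reducing to Smith normal form yields diagonal entries (1,1,1,1,1,1,1,1,1,1,1,1,1,1,1,1,1,1,1,2).

Now H_k = ker ∂_k / im ∂_{k+1}, so:

  H_0: rank C_0 − rank ∂_1 = 10 − 9 = 1, and the invariant factors of ∂_1 are all 1, so H_0 = Z.
  H_1: rank ker ∂_1 − rank ∂_2 = (30 − 9) − 20 = 1, and ∂_2 has invariant factor 2 > 1, so H_1 = Z ⊕ Z/2.
  H_2: rank ker ∂_2 − rank ∂_3 = (20 − 20) − 0 = 0, and there is no ∂_3, so H_2 = 0.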